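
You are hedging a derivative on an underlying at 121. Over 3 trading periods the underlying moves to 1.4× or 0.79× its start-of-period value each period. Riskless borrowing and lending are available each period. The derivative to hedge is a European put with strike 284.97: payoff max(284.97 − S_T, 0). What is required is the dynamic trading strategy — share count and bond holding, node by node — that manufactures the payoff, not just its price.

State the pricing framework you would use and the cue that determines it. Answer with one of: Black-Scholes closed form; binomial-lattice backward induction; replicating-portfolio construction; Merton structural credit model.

Key observation: the task asks for the hedge itself — share and bond holdings at every node of the 3-period tree on spot 121 with factors 1.4/0.79 — which is exactly what the replicating-portfolio construction produces.

framework: replicating-portfolio construction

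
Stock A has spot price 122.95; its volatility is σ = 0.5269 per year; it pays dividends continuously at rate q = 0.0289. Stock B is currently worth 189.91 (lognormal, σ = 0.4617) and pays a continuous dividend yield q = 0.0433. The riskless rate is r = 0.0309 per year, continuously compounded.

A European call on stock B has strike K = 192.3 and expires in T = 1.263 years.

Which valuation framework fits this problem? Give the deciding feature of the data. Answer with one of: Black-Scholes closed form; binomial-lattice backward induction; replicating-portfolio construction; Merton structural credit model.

framework: Black-Scholes closed form

Key observation: the instrument is a plain European call (strike 192.3) on a lognormal asset; the exact continuous-time formula applies directly.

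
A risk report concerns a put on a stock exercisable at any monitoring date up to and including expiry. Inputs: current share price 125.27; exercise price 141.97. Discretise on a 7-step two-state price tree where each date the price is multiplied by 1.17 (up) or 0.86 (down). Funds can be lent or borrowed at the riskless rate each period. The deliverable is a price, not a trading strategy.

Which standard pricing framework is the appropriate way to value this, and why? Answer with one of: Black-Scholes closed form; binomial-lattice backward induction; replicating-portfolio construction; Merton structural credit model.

framework: binomial-lattice backward induction

Key observation: an American put (K = 141.97, S₀ = 125.27) on a 7-date tree has no closed form — the optimal stopping decision is embedded and must be resolved recursively from expiry.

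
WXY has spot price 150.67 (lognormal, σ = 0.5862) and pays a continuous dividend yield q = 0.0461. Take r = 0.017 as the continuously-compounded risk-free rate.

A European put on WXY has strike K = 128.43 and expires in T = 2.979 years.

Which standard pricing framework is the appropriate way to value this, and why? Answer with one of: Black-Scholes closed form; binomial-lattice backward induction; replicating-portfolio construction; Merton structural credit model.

Key observation: the strike-128.43 put on WXY is European-exercise on a continuously-modelled lognormal underlying, so its value is a single closed-form evaluation.

framework: Black-Scholes closed form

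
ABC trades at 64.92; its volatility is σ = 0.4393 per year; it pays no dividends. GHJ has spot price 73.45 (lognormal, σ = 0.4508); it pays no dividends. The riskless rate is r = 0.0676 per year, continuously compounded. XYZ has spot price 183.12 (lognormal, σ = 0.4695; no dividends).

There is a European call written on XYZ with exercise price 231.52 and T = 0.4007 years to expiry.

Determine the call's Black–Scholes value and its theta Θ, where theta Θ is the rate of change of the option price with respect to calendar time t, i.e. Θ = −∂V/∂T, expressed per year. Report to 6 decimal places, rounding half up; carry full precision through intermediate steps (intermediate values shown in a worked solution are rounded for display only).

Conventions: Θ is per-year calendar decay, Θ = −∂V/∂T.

price = 8.601538
Θ = -26.322575

σ√T = 0.4695·√0.4007 = 0.297198
d₁ = (ln(S/K) + (r+σ²/2)T) / (σ√T) = (ln(183.12/231.52) + (0.0676+0.4695²/2)·0.4007) / 0.297198 = (-0.234525 + 0.071251) / 0.297198 = -0.549379
d₂ = d₁ − σ√T = -0.549379 − 0.297198 = -0.846576
e^{−rT} = 0.973276
N(d₁) = 0.291373,  N(d₂) = 0.198616
Call price V = S·N(d₁) − K·e^{−rT}·N(d₂) = 53.356176 − 44.754639 = 8.601538
φ(d₁) = (1/√(2π))·e^{−d₁²/2} = 0.343061
Θ = −S·φ(d₁)·σ/(2√T) − r·K·e^{−rT}·N(d₂) = −23.297162 − 3.025414 = -26.322575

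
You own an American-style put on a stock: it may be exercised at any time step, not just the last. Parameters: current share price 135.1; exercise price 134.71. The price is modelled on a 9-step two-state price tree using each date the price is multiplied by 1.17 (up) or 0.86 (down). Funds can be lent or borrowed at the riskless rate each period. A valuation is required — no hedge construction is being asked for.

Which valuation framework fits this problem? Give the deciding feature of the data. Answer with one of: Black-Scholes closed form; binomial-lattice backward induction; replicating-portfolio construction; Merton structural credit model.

framework: binomial-lattice backward induction

Key observation: with exercise allowed before expiry on a discrete up/down model (9 steps from spot 135.1), the strike-134.71 put's value must be rolled back through the tree testing early exercise at each node.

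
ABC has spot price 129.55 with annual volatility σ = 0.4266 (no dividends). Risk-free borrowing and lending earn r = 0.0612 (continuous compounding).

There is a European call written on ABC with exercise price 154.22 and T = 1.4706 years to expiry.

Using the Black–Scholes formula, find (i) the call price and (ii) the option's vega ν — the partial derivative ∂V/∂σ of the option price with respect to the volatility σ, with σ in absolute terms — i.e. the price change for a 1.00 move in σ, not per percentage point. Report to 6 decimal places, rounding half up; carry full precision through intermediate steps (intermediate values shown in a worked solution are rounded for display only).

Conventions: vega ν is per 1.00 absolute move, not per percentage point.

σ√T = 0.4266·√1.4706 = 0.517331
d₁ = (ln(S/K) + (r+σ²/2)T) / (σ√T) = (ln(129.55/154.22) + (0.0612+0.4266²/2)·1.4706) / 0.517331 = (-0.174313 + 0.223816) / 0.517331 = 0.095689
d₂ = d₁ − σ√T = 0.095689 − 0.517331 = -0.421641
e^{−rT} = 0.913931
N(d₁) = 0.538116,  N(d₂) = 0.336643
Call price V = S·N(d₁) − K·e^{−rT}·N(d₂) = 69.712963 − 47.448663 = 22.264301
φ(d₁) = (1/√(2π))·e^{−d₁²/2} = 0.397120
ν = S·φ(d₁)·√T = 62.388777

price = 22.264301
ν = 62.388777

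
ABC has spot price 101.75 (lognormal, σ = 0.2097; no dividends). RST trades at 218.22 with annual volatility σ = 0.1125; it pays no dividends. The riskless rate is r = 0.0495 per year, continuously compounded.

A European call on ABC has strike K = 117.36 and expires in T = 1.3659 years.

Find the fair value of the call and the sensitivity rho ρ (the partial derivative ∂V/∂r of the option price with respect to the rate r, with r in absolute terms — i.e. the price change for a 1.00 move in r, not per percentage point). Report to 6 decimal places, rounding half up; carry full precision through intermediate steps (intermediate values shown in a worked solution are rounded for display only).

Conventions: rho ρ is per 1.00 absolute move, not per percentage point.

price = 6.819762
ρ = 50.032994

σ√T = 0.2097·√1.3659 = 0.245080
d₁ = (ln(S/K) + (r+σ²/2)T) / (σ√T) = (ln(101.75/117.36) + (0.0495+0.2097²/2)·1.3659) / 0.245080 = (-0.142727 + 0.097644) / 0.245080 = -0.183953
d₂ = d₁ − σ√T = -0.183953 − 0.245080 = -0.429033
e^{−rT} = 0.934623
N(d₁) = 0.427025,  N(d₂) = 0.333950
Call price V = S·N(d₁) − K·e^{−rT}·N(d₂) = 43.449818 − 36.630056 = 6.819762
ρ = K·T·e^{−rT}·N(d₂) = 50.032994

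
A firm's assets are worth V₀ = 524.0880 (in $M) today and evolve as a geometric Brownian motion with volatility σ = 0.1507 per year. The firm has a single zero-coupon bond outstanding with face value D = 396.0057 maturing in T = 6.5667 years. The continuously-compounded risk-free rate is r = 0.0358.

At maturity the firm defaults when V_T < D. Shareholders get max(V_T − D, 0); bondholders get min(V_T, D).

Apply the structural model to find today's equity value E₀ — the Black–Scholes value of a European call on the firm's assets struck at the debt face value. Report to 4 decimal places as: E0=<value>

E0=217.5756

With assets at 524.0880 and a single debt payment of 396.0057 at 6.5667 years:
d₁ = [ln(V₀/D) + (r + σ²/2)T] / (σ√T)
   = [ln(524.0880/396.0057) + (0.0358 + 0.5·0.1507²)·6.5667] / (0.1507·√6.5667)
   = [0.280231 + 0.309654] / 0.386177 = 1.527498
d₂ = d₁ − σ√T = 1.527498 − 0.386177 = 1.141321
N(d₁) = 0.936681,  N(d₂) = 0.873132,  e^(−rT) = 0.790501
E₀ = V₀·N(d₁) − D·e^(−rT)·N(d₂)
   = 524.0880·0.936681 − 396.0057·0.790501·0.873132 = 217.575647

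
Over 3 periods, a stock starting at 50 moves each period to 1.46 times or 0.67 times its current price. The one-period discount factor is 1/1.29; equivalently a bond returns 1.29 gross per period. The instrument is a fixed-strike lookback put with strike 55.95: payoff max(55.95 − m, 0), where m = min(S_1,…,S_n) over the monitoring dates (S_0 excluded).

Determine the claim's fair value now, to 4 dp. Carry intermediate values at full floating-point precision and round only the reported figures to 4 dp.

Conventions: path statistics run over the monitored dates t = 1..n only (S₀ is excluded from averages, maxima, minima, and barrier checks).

price = 3.3628

No-arbitrage gives p* = (R−d)/(u−d) = 0.7848: enumerate every path, weight its payoff by its p*-probability, and discount by R^3.
Enumerate all 2^3 = 8 price paths (U = up ×1.46, D = down ×0.67); each path with k up-moves has probability p*^k·(1−p*)^(3−k).
DDD: m=15.0381, payoff=40.9119, prob=0.009965
UDD: m=32.7697, payoff=23.1803, prob=0.036342
DUD: m=32.7697, payoff=23.1803, prob=0.036342
UUD: m=71.4086, payoff=0.0000, prob=0.132541
DDU: m=22.4450, payoff=33.5050, prob=0.036342
UDU: m=48.9100, payoff=7.0400, prob=0.132541
DUU: m=33.5000, payoff=22.4500, prob=0.132541
UUU: m=73.0000, payoff=0.0000, prob=0.483386
Price = Σ prob·payoff / R^3 = 7.218788 / 2.146689 = 3.3628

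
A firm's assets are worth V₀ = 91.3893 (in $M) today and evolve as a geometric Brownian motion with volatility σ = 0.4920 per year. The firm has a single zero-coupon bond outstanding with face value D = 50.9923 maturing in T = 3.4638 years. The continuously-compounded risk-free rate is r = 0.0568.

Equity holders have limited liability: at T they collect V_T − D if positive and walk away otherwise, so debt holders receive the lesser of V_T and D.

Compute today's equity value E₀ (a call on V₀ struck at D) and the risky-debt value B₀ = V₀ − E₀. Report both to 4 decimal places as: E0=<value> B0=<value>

E0=55.3336 B0=36.0557

Equity is a call on the firm's assets struck at D = 50.9923:
d₁ = [ln(V₀/D) + (r + σ²/2)T] / (σ√T)
   = [ln(91.3893/50.9923) + (0.0568 + 0.5·0.4920²)·3.4638] / (0.4920·√3.4638)
   = [0.583454 + 0.615974] / 0.915675 = 1.309884
d₂ = d₁ − σ√T = 1.309884 − 0.915675 = 0.394208
N(d₁) = 0.904882,  N(d₂) = 0.653286,  e^(−rT) = 0.821401
E₀ = V₀·N(d₁) − D·e^(−rT)·N(d₂)
   = 91.3893·0.904882 − 50.9923·0.821401·0.653286 = 55.333586
B₀ = V₀ − E₀ = 91.3893 − 55.333586 = 36.055714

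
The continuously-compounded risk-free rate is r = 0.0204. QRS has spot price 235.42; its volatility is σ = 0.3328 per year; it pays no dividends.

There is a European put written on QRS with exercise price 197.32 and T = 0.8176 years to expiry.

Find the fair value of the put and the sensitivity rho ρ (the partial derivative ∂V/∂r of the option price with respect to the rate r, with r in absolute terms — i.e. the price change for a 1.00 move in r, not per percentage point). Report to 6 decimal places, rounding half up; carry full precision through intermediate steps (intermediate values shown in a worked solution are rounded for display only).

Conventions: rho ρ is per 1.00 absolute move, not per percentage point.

price = 10.062186
ρ = -49.420398

σ√T = 0.3328·√0.8176 = 0.300922
d₁ = (ln(S/K) + (r+σ²/2)T) / (σ√T) = (ln(235.42/197.32) + (0.0204+0.3328²/2)·0.8176) / 0.300922 = (0.176544 + 0.061956) / 0.300922 = 0.792566
d₂ = d₁ − σ√T = 0.792566 − 0.300922 = 0.491644
e^{−rT} = 0.983459
N(−d₁) = 0.214015,  N(−d₂) = 0.311486
Put price V = K·e^{−rT}·N(−d₂) − S·N(−d₁) = 60.445692 − 50.383506 = 10.062186
ρ = −K·T·e^{−rT}·N(−d₂) = -49.420398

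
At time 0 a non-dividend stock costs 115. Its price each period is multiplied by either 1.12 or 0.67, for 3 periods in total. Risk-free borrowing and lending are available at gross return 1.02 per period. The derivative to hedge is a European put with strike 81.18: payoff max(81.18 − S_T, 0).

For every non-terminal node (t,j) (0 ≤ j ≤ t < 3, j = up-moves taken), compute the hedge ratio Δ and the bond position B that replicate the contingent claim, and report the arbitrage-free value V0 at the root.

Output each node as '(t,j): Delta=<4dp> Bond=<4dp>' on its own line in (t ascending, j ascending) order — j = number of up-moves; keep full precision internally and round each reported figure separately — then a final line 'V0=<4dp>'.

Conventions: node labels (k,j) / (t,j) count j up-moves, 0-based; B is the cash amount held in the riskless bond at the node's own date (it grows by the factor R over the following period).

(0,0): Delta=-0.1713 Bond=22.7178
(1,0): Delta=-0.6597 Bond=60.8070
(1,1): Delta=-0.0878 Bond=12.4193
(2,0): Delta=-1.0000 Bond=79.5882
(2,1): Delta=-0.6016 Bond=57.0045
(2,2): Delta=0.0000 Bond=0.0000
V0=3.0184

No-arbitrage ⇒ martingale measure with p* = (R−d)/(u−d) = 0.7778.
At maturity the claim pays: V(3,0)=46.5923, V(3,1)=23.3617, V(3,2)=0.0000, V(3,3)=0.0000
  t=2,j=0: stock 51.6235 → up 57.8183 (V=23.3617), down 34.5877 (V=46.5923). Price 27.9647; hedge Δ=-1.0000, bond B=79.5882.
  t=2,j=1: stock 86.2960 → up 96.6515 (V=0.0000), down 57.8183 (V=23.3617). Price 5.0897; hedge Δ=-0.6016, bond B=57.0045.
  t=2,j=2: stock 144.2560 → up 161.5667 (V=0.0000), down 96.6515 (V=0.0000). Price 0.0000; hedge Δ=0.0000, bond B=0.0000.
  t=1,j=0: stock 77.0500 → up 86.2960 (V=5.0897), down 51.6235 (V=27.9647). Price 9.9736; hedge Δ=-0.6597, bond B=60.8070.
  t=1,j=1: stock 128.8000 → up 144.2560 (V=0.0000), down 86.2960 (V=5.0897). Price 1.1089; hedge Δ=-0.0878, bond B=12.4193.
  t=0,j=0: stock 115.0000 → up 128.8000 (V=1.1089), down 77.0500 (V=9.9736). Price 3.0184; hedge Δ=-0.1713, bond B=22.7178.
Sanity check at the root: Δ(0,0)·S0 + B(0,0) reproduces V0 = 3.0184.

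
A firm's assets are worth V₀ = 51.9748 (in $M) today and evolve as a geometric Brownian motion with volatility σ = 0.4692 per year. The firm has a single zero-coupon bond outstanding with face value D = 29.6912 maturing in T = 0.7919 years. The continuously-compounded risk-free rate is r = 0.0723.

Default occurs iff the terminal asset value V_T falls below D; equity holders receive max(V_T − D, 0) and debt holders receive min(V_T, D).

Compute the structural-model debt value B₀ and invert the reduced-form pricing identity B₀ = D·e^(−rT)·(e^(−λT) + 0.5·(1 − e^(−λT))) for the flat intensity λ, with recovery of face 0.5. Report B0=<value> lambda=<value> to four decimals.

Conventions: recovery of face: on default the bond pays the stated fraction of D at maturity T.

With assets at 51.9748 and a single debt payment of 29.6912 at 0.7919 years:
d₁ = [ln(V₀/D) + (r + σ²/2)T] / (σ√T)
   = [ln(51.9748/29.6912) + (0.0723 + 0.5·0.4692²)·0.7919] / (0.4692·√0.7919)
   = [0.559908 + 0.144422] / 0.417535 = 1.686877
d₂ = d₁ − σ√T = 1.686877 − 0.417535 = 1.269341
N(d₁) = 0.954186,  N(d₂) = 0.897840,  e^(−rT) = 0.944354
E₀ = V₀·N(d₁) − D·e^(−rT)·N(d₂)
   = 51.9748·0.954186 − 29.6912·0.944354·0.897840 = 24.419107
B₀ = V₀ − E₀ = 51.9748 − 24.419107 = 27.555693
e^(−λT) = (B₀·e^(rT)/D − 0.5)/(1 − 0.5) = (27.5557·1.058925/29.6912 − 0.5)/0.5 = 0.96552671
λ = −ln(0.96552671)/0.7919 = 0.044300

B0=27.5557 lambda=0.0443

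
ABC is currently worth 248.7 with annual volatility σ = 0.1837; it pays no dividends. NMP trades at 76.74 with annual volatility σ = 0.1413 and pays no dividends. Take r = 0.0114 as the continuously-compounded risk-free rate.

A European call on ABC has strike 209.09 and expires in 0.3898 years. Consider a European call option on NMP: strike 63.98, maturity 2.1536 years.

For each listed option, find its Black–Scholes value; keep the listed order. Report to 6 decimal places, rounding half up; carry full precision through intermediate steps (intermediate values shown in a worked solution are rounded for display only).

price(ABC call K=209.09) = 41.215861
price(NMP call K=63.98) = 15.513869

[ABC call K=209.09]
σ√T = 0.1837·√0.3898 = 0.114691
d₁ = (ln(S/K) + (r+σ²/2)T) / (σ√T) = (ln(248.7/209.09) + (0.0114+0.1837²/2)·0.3898) / 0.114691 = (0.173483 + 0.011021) / 0.114691 = 1.608697
d₂ = d₁ − σ√T = 1.608697 − 0.114691 = 1.494005
e^{−rT} = 0.995566
N(d₁) = 0.946159,  N(d₂) = 0.932413
price = S·N(d₁) − K·e^{−rT}·N(d₂) = 235.309654 − 194.093793 = 41.215861
[NMP call K=63.98]
σ√T = 0.1413·√2.1536 = 0.207360
d₁ = (ln(S/K) + (r+σ²/2)T) / (σ√T) = (ln(76.74/63.98) + (0.0114+0.1413²/2)·2.1536) / 0.207360 = (0.181853 + 0.046050) / 0.207360 = 1.099068
d₂ = d₁ − σ√T = 1.099068 − 0.207360 = 0.891708
e^{−rT} = 0.975748
N(d₁) = 0.864131,  N(d₂) = 0.813725
price = S·N(d₁) − K·e^{−rT}·N(d₂) = 66.313402 − 50.799533 = 15.513869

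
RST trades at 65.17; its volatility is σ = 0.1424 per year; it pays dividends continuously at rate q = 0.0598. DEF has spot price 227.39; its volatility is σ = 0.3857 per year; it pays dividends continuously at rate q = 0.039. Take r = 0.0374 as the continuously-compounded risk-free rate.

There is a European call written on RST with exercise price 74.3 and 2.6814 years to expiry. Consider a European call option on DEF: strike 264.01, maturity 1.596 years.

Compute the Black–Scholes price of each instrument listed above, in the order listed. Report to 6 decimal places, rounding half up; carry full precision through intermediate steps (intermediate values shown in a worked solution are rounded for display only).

price(RST call K=74.3) = 1.646370
price(DEF call K=264.01) = 29.075508

[RST call K=74.3]
σ√T = 0.1424·√2.6814 = 0.233180
d₁ = (ln(S/K) + (r−q+σ²/2)T) / (σ√T) = (ln(65.17/74.3) + (0.0374−0.0598+0.1424²/2)·2.6814) / 0.233180 = (-0.131112 − 0.032877) / 0.233180 = -0.703272
d₂ = d₁ − σ√T = -0.703272 − 0.233180 = -0.936451
e^{−rT} = 0.904580
e^{−qT} = 0.851848
N(d₁) = 0.240943,  N(d₂) = 0.174520
price = S·e^{−qT}·N(d₁) − K·e^{−rT}·N(d₂) = 13.375942 − 11.729572 = 1.646370
[DEF call K=264.01]
σ√T = 0.3857·√1.596 = 0.487266
d₁ = (ln(S/K) + (r−q+σ²/2)T) / (σ√T) = (ln(227.39/264.01) + (0.0374−0.039+0.3857²/2)·1.596) / 0.487266 = (-0.149320 + 0.116160) / 0.487266 = -0.068053
d₂ = d₁ − σ√T = -0.068053 − 0.487266 = -0.555319
e^{−rT} = 0.942056
e^{−qT} = 0.939654
N(d₁) = 0.472872,  N(d₂) = 0.289338
price = S·e^{−qT}·N(d₁) − K·e^{−rT}·N(d₂) = 101.037474 − 71.961966 = 29.075508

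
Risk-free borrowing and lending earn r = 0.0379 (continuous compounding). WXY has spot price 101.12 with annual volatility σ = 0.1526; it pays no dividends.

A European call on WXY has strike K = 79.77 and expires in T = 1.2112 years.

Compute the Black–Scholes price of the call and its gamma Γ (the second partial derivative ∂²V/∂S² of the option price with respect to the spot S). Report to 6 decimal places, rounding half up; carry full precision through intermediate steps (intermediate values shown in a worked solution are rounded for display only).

price = 25.207559
Γ = 0.004909

σ√T = 0.1526·√1.2112 = 0.167943
d₁ = (ln(S/K) + (r+σ²/2)T) / (σ√T) = (ln(101.12/79.77) + (0.0379+0.1526²/2)·1.2112) / 0.167943 = (0.237160 + 0.060007) / 0.167943 = 1.769452
d₂ = d₁ − σ√T = 1.769452 − 0.167943 = 1.601508
e^{−rT} = 0.955133
N(d₁) = 0.961591,  N(d₂) = 0.945368
Call price V = S·N(d₁) − K·e^{−rT}·N(d₂) = 97.236054 − 72.028495 = 25.207559
φ(d₁) = (1/√(2π))·e^{−d₁²/2} = 0.083374
Γ = φ(d₁) / (S·σ·√T) = 0.004909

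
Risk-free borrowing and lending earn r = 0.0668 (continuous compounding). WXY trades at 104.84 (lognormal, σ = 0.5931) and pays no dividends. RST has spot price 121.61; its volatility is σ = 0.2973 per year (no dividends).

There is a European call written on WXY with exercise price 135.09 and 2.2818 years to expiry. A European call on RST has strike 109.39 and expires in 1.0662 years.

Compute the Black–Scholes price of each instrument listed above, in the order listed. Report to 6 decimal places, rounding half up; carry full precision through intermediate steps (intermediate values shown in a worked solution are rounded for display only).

[WXY call K=135.09]
σ√T = 0.5931·√2.2818 = 0.895915
d₁ = (ln(S/K) + (r+σ²/2)T) / (σ√T) = (ln(104.84/135.09) + (0.0668+0.5931²/2)·2.2818) / 0.895915 = (-0.253506 + 0.553756) / 0.895915 = 0.335132
d₂ = d₁ − σ√T = 0.335132 − 0.895915 = -0.560782
e^{−rT} = 0.858624
N(d₁) = 0.631237,  N(d₂) = 0.287473
price = S·N(d₁) − K·e^{−rT}·N(d₂) = 66.178928 − 33.344419 = 32.834508
[RST call K=109.39]
σ√T = 0.2973·√1.0662 = 0.306983
d₁ = (ln(S/K) + (r+σ²/2)T) / (σ√T) = (ln(121.61/109.39) + (0.0668+0.2973²/2)·1.0662) / 0.306983 = (0.105900 + 0.118341) / 0.306983 = 0.730468
d₂ = d₁ − σ√T = 0.730468 − 0.306983 = 0.423485
e^{−rT} = 0.931255
N(d₁) = 0.767448,  N(d₂) = 0.664029
price = S·N(d₁) − K·e^{−rT}·N(d₂) = 93.329333 − 67.644645 = 25.684688

price(WXY call K=135.09) = 32.834508
price(RST call K=109.39) = 25.684688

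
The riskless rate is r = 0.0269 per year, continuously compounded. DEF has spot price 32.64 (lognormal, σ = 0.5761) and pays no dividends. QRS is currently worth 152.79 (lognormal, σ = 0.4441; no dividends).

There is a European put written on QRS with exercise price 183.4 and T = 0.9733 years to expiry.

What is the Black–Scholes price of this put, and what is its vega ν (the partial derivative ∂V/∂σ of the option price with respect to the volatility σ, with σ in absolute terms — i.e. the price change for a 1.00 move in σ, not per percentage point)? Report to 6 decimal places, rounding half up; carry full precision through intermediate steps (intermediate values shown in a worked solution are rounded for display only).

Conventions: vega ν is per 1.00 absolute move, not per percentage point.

σ√T = 0.4441·√0.9733 = 0.438131
d₁ = (ln(S/K) + (r+σ²/2)T) / (σ√T) = (ln(152.79/183.4) + (0.0269+0.4441²/2)·0.9733) / 0.438131 = (-0.182605 + 0.122161) / 0.438131 = -0.137958
d₂ = d₁ − σ√T = -0.137958 − 0.438131 = -0.576090
e^{−rT} = 0.974158
N(−d₁) = 0.554863,  N(−d₂) = 0.717723
Put price V = K·e^{−rT}·N(−d₂) − S·N(−d₁) = 128.228752 − 84.777576 = 43.451176
φ(d₁) = (1/√(2π))·e^{−d₁²/2} = 0.395164
ν = S·φ(d₁)·√T = 59.565596

price = 43.451176
ν = 59.565596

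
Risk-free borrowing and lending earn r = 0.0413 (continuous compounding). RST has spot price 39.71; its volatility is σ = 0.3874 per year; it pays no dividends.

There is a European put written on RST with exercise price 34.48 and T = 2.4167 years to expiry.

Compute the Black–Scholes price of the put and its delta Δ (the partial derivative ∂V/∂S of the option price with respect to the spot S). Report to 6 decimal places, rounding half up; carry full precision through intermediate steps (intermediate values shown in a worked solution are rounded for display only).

price = 4.778952
Δ = -0.241543

σ√T = 0.3874·√2.4167 = 0.602242
d₁ = (ln(S/K) + (r+σ²/2)T) / (σ√T) = (ln(39.71/34.48) + (0.0413+0.3874²/2)·2.4167) / 0.602242 = (0.141224 + 0.281157) / 0.602242 = 0.701348
d₂ = d₁ − σ√T = 0.701348 − 0.602242 = 0.099106
e^{−rT} = 0.905010
N(−d₁) = 0.241543,  N(−d₂) = 0.460527
Put price V = K·e^{−rT}·N(−d₂) − S·N(−d₁) = 14.370626 − 9.591674 = 4.778952
Δ = −N(−d₁) = -0.241543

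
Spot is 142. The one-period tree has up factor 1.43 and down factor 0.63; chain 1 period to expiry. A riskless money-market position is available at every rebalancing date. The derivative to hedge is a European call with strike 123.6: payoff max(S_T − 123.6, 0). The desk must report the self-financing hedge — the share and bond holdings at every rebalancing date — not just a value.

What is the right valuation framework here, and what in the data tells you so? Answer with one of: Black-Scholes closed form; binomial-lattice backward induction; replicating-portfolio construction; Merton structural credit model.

framework: replicating-portfolio construction

Key observation: since the answer must list Δ and B at each node of the 1.43/0.63 lattice on 142, the replicating-portfolio method — solving the two-state system at every node — is the one that applies.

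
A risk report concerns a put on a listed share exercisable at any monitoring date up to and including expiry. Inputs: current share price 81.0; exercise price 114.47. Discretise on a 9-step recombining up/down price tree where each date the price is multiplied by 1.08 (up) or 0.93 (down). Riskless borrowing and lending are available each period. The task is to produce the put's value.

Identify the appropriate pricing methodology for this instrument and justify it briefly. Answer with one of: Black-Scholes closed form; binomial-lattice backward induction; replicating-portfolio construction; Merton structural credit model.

Key observation: early exercise of the strike-114.47 put must be checked at each of the 9 dates (spot 81), which forces a node-by-node comparison of intrinsic and continuation value backward from expiry.

framework: binomial-lattice backward induction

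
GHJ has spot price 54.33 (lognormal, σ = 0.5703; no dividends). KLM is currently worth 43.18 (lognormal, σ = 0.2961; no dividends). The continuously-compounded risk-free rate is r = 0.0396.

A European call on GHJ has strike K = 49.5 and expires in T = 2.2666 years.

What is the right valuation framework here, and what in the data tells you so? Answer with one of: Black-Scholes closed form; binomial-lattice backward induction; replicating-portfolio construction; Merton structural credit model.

framework: Black-Scholes closed form

Key observation: the strike-49.5 call on GHJ is European-exercise on a continuously-modelled lognormal underlying, so its value is a single closed-form evaluation.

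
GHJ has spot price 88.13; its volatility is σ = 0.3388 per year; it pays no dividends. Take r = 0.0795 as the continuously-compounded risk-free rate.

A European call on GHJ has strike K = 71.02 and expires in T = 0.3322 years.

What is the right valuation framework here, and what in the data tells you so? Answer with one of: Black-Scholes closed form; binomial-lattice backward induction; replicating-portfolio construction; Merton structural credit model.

framework: Black-Scholes closed form

Key observation: a European claim on GHJ (strike 71.02) — a lognormal (GBM) underlying with constant rate and volatility — has an exact closed-form value; no lattice or capital structure is involved.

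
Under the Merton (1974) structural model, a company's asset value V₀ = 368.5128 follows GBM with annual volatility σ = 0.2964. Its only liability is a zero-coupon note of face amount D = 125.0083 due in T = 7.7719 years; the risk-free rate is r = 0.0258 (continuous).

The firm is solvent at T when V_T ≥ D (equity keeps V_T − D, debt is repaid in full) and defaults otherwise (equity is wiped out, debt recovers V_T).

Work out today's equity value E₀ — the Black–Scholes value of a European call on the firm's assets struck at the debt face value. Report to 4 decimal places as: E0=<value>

Apply the equity-as-call identities (strike 125.0083, horizon 7.7719 years):
d₁ = [ln(V₀/D) + (r + σ²/2)T] / (σ√T)
   = [ln(368.5128/125.0083) + (0.0258 + 0.5·0.2964²)·7.7719] / (0.2964·√7.7719)
   = [1.081095 + 0.541907] / 0.826308 = 1.964162
d₂ = d₁ − σ√T = 1.964162 − 0.826308 = 1.137855
N(d₁) = 0.975244,  N(d₂) = 0.872409,  e^(−rT) = 0.818309
E₀ = V₀·N(d₁) − D·e^(−rT)·N(d₂)
   = 368.5128·0.975244 − 125.0083·0.818309·0.872409 = 270.146526

E0=270.1465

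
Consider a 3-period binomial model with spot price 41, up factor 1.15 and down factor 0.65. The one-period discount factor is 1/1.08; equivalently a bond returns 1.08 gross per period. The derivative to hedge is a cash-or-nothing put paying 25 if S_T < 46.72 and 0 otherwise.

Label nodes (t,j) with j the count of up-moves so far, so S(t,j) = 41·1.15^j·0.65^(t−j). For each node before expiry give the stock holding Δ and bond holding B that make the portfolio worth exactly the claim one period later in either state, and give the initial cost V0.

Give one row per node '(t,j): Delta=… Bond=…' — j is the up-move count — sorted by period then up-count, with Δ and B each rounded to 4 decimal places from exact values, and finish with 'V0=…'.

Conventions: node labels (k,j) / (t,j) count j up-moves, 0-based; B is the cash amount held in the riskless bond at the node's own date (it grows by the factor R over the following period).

(0,0): Delta=-0.7733 Bond=38.9272
(1,0): Delta=0.0000 Bond=21.4335
(1,1): Delta=-0.8444 Bond=45.3961
(2,0): Delta=0.0000 Bond=23.1481
(2,1): Delta=0.0000 Bond=23.1481
(2,2): Delta=-0.9221 Bond=53.2407
V0=7.2228

Risk-neutral probability p* = (R−d)/(u−d) = (1.08−0.65)/(1.15−0.65) = 0.8600.
Expiry values: V(3,0)=25.0000, V(3,1)=25.0000, V(3,2)=25.0000, V(3,3)=0.0000
  t=2,j=0: stock 17.3225 → up 19.9209 (V=25.0000), down 11.2596 (V=25.0000). Price 23.1481; hedge Δ=0.0000, bond B=23.1481.
  t=2,j=1: stock 30.6475 → up 35.2446 (V=25.0000), down 19.9209 (V=25.0000). Price 23.1481; hedge Δ=0.0000, bond B=23.1481.
  t=2,j=2: stock 54.2225 → up 62.3559 (V=0.0000), down 35.2446 (V=25.0000). Price 3.2407; hedge Δ=-0.9221, bond B=53.2407.
  t=1,j=0: stock 26.6500 → up 30.6475 (V=23.1481), down 17.3225 (V=23.1481). Price 21.4335; hedge Δ=0.0000, bond B=21.4335.
  t=1,j=1: stock 47.1500 → up 54.2225 (V=3.2407), down 30.6475 (V=23.1481). Price 5.5813; hedge Δ=-0.8444, bond B=45.3961.
  t=0,j=0: stock 41.0000 → up 47.1500 (V=5.5813), down 26.6500 (V=21.4335). Price 7.2228; hedge Δ=-0.7733, bond B=38.9272.
As a check, the time-0 holding Δ(0,0)·S0 + B(0,0) comes to 7.2228 — exactly V0.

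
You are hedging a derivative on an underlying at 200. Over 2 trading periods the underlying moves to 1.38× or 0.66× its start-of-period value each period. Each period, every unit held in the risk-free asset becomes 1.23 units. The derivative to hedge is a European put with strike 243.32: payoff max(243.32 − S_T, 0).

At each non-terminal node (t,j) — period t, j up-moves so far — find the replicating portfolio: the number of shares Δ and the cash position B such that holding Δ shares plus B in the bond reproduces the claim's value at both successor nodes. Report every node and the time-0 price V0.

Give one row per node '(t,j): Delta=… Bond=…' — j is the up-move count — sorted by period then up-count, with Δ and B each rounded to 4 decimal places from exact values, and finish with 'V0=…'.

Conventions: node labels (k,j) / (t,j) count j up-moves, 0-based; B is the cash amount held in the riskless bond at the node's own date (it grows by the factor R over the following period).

(0,0): Delta=-0.3852 Bond=94.8466
(1,0): Delta=-1.0000 Bond=197.8211
(1,1): Delta=-0.3078 Bond=95.3035
V0=17.8160

Since d<R<u, set p* = (R−d)/(u−d) = 0.7917; price each node as the discounted p*-expectation of its children.
At maturity the claim pays: V(2,0)=156.2000, V(2,1)=61.1600, V(2,2)=0.0000
(1,0): S=132.0000. Δ = (V_up−V_dn)/(S_up−S_dn) = (61.1600−156.2000)/(182.1600−87.1200) = -1.0000. V = [p*·61.1600 + (1−p*)·156.2000]/1.23 = 65.8211. B = V − Δ·S = 197.8211.
(1,1): S=276.0000. Δ = (V_up−V_dn)/(S_up−S_dn) = (0.0000−61.1600)/(380.8800−182.1600) = -0.3078. V = [p*·0.0000 + (1−p*)·61.1600]/1.23 = 10.3591. B = V − Δ·S = 95.3035.
(0,0): S=200.0000. Δ = (V_up−V_dn)/(S_up−S_dn) = (10.3591−65.8211)/(276.0000−132.0000) = -0.3852. V = [p*·10.3591 + (1−p*)·65.8211]/1.23 = 17.8160. B = V − Δ·S = 94.8466.
As a check, the time-0 holding Δ(0,0)·S0 + B(0,0) comes to 17.8160 — exactly V0.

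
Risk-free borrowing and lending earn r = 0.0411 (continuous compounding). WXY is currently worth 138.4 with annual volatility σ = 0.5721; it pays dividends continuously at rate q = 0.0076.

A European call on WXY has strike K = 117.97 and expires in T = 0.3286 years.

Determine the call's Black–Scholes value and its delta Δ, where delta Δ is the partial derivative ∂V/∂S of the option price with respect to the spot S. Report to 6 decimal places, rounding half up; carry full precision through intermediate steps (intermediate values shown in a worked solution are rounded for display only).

price = 29.573864
Δ = 0.751311

σ√T = 0.5721·√0.3286 = 0.327949
d₁ = (ln(S/K) + (r−q+σ²/2)T) / (σ√T) = (ln(138.4/117.97) + (0.0411−0.0076+0.5721²/2)·0.3286) / 0.327949 = (0.159718 + 0.064783) / 0.327949 = 0.684561
d₂ = d₁ − σ√T = 0.684561 − 0.327949 = 0.356613
e^{−rT} = 0.986585
e^{−qT} = 0.997506
N(d₁) = 0.753190,  N(d₂) = 0.639309
Call price V = S·e^{−qT}·N(d₁) − K·e^{−rT}·N(d₂) = 103.981441 − 74.407576 = 29.573864
Δ = e^{−qT}·N(d₁) = 0.751311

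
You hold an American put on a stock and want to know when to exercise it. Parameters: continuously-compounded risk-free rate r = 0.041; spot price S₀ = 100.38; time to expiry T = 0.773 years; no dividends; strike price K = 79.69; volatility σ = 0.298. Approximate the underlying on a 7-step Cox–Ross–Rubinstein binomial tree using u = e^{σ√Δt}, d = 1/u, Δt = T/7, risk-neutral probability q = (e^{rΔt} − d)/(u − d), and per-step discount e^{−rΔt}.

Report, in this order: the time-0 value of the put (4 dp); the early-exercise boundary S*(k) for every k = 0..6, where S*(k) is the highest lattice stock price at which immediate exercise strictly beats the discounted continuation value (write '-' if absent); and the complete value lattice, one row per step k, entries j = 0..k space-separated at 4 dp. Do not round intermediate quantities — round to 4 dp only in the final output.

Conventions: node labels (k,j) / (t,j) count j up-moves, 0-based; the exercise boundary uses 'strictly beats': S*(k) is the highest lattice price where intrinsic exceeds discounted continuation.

Δt=0.11043, u=1.10410, d=0.90572, q=0.49814, disc=e^(-rΔt)=0.99548
k=7 terminal: V=max(K-S,0) → 29.5024 18.5098 5.1095 0.0000 0.0000 0.0000 0.0000 0.0000
k=6: j=0 S=55.4120 intr=24.2780 cont=23.9180 V=24.2780[EX]; j=1 S=67.5489 intr=12.1411 cont=11.7811 V=12.1411[EX]; j=2 S=82.3442 intr=0.0000 cont=2.5527 V=2.5527[hold]; j=3 S=100.3800 intr=0.0000 cont=0.0000 V=0.0000[hold]; j=4 S=122.3662 intr=0.0000 cont=0.0000 V=0.0000[hold]; j=5 S=149.1681 intr=0.0000 cont=0.0000 V=0.0000[hold]; j=6 S=181.8404 intr=0.0000 cont=0.0000 V=0.0000[hold]  S*(6)=67.5489
k=5: j=0 S=61.1802 intr=18.5098 cont=18.1498 V=18.5098[EX]; j=1 S=74.5805 intr=5.1095 cont=7.3315 V=7.3315[hold]; j=2 S=90.9159 intr=0.0000 cont=1.2753 V=1.2753[hold]; j=3 S=110.8293 intr=0.0000 cont=0.0000 V=0.0000[hold]; j=4 S=135.1042 intr=0.0000 cont=0.0000 V=0.0000[hold]; j=5 S=164.6961 intr=0.0000 cont=0.0000 V=0.0000[hold]  S*(5)=61.1802
k=4: j=0 S=67.5489 intr=12.1411 cont=12.8830 V=12.8830[hold]; j=1 S=82.3442 intr=0.0000 cont=4.2952 V=4.2952[hold]; j=2 S=100.3800 intr=0.0000 cont=0.6371 V=0.6371[hold]; j=3 S=122.3662 intr=0.0000 cont=0.0000 V=0.0000[hold]; j=4 S=149.1681 intr=0.0000 cont=0.0000 V=0.0000[hold]  S*(4)=-
k=3: j=0 S=74.5805 intr=5.1095 cont=8.5662 V=8.5662[hold]; j=1 S=90.9159 intr=0.0000 cont=2.4618 V=2.4618[hold]; j=2 S=110.8293 intr=0.0000 cont=0.3183 V=0.3183[hold]; j=3 S=135.1042 intr=0.0000 cont=0.0000 V=0.0000[hold]  S*(3)=-
k=2: j=0 S=82.3442 intr=0.0000 cont=5.5004 V=5.5004[hold]; j=1 S=100.3800 intr=0.0000 cont=1.3877 V=1.3877[hold]; j=2 S=122.3662 intr=0.0000 cont=0.1590 V=0.1590[hold]  S*(2)=-
k=1: j=0 S=90.9159 intr=0.0000 cont=3.4361 V=3.4361[hold]; j=1 S=110.8293 intr=0.0000 cont=0.7722 V=0.7722[hold]  S*(1)=-
k=0: j=0 S=100.3800 intr=0.0000 cont=2.0996 V=2.0996[hold]  S*(0)=-

price = 2.0996
boundary = - - - - - 61.1802 67.5489
tree:
2.0996
3.4361 0.7722
5.5004 1.3877 0.1590
8.5662 2.4618 0.3183 0.0000
12.8830 4.2952 0.6371 0.0000 0.0000
18.5098 7.3315 1.2753 0.0000 0.0000 0.0000
24.2780 12.1411 2.5527 0.0000 0.0000 0.0000 0.0000
29.5024 18.5098 5.1095 0.0000 0.0000 0.0000 0.0000 0.0000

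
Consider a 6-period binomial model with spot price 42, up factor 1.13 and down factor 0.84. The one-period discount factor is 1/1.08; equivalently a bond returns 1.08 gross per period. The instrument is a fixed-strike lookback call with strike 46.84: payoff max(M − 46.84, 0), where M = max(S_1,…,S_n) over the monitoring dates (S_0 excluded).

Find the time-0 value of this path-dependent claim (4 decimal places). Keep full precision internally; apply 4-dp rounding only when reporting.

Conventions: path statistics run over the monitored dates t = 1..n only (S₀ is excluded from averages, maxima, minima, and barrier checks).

price = 14.5413

Risk-neutral up-probability p* = (R−d)/(u−d) = (1.08−0.84)/(1.13−0.84) = 0.8276; the claim prices as the p*-weighted sum of path payoffs discounted by R^6.
Enumerate all 2^6 = 64 price paths (U = up ×1.13, D = down ×0.84); each path with k up-moves has probability p*^k·(1−p*)^(6−k).
DDDDDD: M=35.2800, payoff=0.0000, prob=0.000026
UDDDDD: M=47.4600, payoff=0.6200, prob=0.000126
DUDDDD: M=39.8664, payoff=0.0000, prob=0.000126
UUDDDD: M=53.6298, payoff=6.7898, prob=0.000605
DDUDDD: M=35.2800, payoff=0.0000, prob=0.000126
UDUDDD: M=47.4600, payoff=0.6200, prob=0.000605
DUUDDD: M=45.0490, payoff=0.0000, prob=0.000605
UUUDDD: M=60.6017, payoff=13.7617, prob=0.002905
DDDUDD: M=35.2800, payoff=0.0000, prob=0.000126
UDDUDD: M=47.4600, payoff=0.6200, prob=0.000605
DUDUDD: M=39.8664, payoff=0.0000, prob=0.000605
UUDUDD: M=53.6298, payoff=6.7898, prob=0.002905
DDUUDD: M=37.8412, payoff=0.0000, prob=0.000605
UDUUDD: M=50.9054, payoff=4.0654, prob=0.002905
DUUUDD: M=50.9054, payoff=4.0654, prob=0.002905
UUUUDD: M=68.4799, payoff=21.6399, prob=0.013944
DDDDUD: M=35.2800, payoff=0.0000, prob=0.000126
UDDDUD: M=47.4600, payoff=0.6200, prob=0.000605
DUDDUD: M=39.8664, payoff=0.0000, prob=0.000605
UUDDUD: M=53.6298, payoff=6.7898, prob=0.002905
DDUDUD: M=35.2800, payoff=0.0000, prob=0.000605
UDUDUD: M=47.4600, payoff=0.6200, prob=0.002905
DUUDUD: M=45.0490, payoff=0.0000, prob=0.002905
UUUDUD: M=60.6017, payoff=13.7617, prob=0.013944
DDDUUD: M=35.2800, payoff=0.0000, prob=0.000605
UDDUUD: M=47.4600, payoff=0.6200, prob=0.002905
DUDUUD: M=42.7605, payoff=0.0000, prob=0.002905
UUDUUD: M=57.5231, payoff=10.6831, prob=0.013944
DDUUUD: M=42.7605, payoff=0.0000, prob=0.002905
UDUUUD: M=57.5231, payoff=10.6831, prob=0.013944
DUUUUD: M=57.5231, payoff=10.6831, prob=0.013944
UUUUUD: M=77.3823, payoff=30.5423, prob=0.066933
DDDDDU: M=35.2800, payoff=0.0000, prob=0.000126
UDDDDU: M=47.4600, payoff=0.6200, prob=0.000605
DUDDDU: M=39.8664, payoff=0.0000, prob=0.000605
UUDDDU: M=53.6298, payoff=6.7898, prob=0.002905
DDUDDU: M=35.2800, payoff=0.0000, prob=0.000605
UDUDDU: M=47.4600, payoff=0.6200, prob=0.002905
DUUDDU: M=45.0490, payoff=0.0000, prob=0.002905
UUUDDU: M=60.6017, payoff=13.7617, prob=0.013944
DDDUDU: M=35.2800, payoff=0.0000, prob=0.000605
UDDUDU: M=47.4600, payoff=0.6200, prob=0.002905
DUDUDU: M=39.8664, payoff=0.0000, prob=0.002905
UUDUDU: M=53.6298, payoff=6.7898, prob=0.013944
DDUUDU: M=37.8412, payoff=0.0000, prob=0.002905
UDUUDU: M=50.9054, payoff=4.0654, prob=0.013944
DUUUDU: M=50.9054, payoff=4.0654, prob=0.013944
UUUUDU: M=68.4799, payoff=21.6399, prob=0.066933
DDDDUU: M=35.2800, payoff=0.0000, prob=0.000605
UDDDUU: M=47.4600, payoff=0.6200, prob=0.002905
DUDDUU: M=39.8664, payoff=0.0000, prob=0.002905
UUDDUU: M=53.6298, payoff=6.7898, prob=0.013944
DDUDUU: M=35.9189, payoff=0.0000, prob=0.002905
UDUDUU: M=48.3194, payoff=1.4794, prob=0.013944
DUUDUU: M=48.3194, payoff=1.4794, prob=0.013944
UUUDUU: M=65.0011, payoff=18.1611, prob=0.066933
DDDUUU: M=35.9189, payoff=0.0000, prob=0.002905
UDDUUU: M=48.3194, payoff=1.4794, prob=0.013944
DUDUUU: M=48.3194, payoff=1.4794, prob=0.013944
UUDUUU: M=65.0011, payoff=18.1611, prob=0.066933
DDUUUU: M=48.3194, payoff=1.4794, prob=0.013944
UDUUUU: M=65.0011, payoff=18.1611, prob=0.066933
DUUUUU: M=65.0011, payoff=18.1611, prob=0.066933
UUUUUU: M=87.4420, payoff=40.6020, prob=0.321277
Price = Σ prob·payoff / R^6 = 23.075260 / 1.586874 = 14.5413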